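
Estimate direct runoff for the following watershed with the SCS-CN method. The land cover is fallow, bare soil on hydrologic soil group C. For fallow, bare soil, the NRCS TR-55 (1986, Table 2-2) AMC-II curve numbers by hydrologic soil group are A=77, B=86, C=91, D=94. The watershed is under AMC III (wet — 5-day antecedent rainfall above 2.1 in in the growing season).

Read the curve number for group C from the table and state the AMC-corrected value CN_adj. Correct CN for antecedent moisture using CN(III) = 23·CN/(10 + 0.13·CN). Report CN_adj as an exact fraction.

NRCS table: fallow, bare soil, soil group C → CN(II) = 91
Adjust CN=91 to AMC III: 23·91/(10 + 0.13·91) → 2093 ÷ (2183/100) = 209300/2183 ≈ 95.877

CN_adj = 209300/2183 ≈ 95.877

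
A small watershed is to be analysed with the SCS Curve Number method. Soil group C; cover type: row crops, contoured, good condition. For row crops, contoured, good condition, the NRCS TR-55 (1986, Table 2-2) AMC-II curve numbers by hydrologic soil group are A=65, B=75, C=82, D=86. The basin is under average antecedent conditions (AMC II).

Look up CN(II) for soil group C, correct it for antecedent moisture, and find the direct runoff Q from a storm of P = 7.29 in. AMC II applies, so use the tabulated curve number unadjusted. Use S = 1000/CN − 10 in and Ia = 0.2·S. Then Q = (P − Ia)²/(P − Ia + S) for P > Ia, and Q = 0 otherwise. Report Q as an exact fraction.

Q = 87665769/16896100 in ≈ 5.189 in

NRCS table: row crops, contoured, good condition, soil group C → CN(II) = 82
Average conditions: CN = 82 (no AMC adjustment).
Retention S: 1000/CN − 10 with CN=82.000 → S = 90/41 ≈ 2.195 in
Ia = 0.2·(90/41) = 18/41 in ≈ 0.439 in
Excess rainfall: 7.290 − 0.439 = 6.851 in; P > Ia so Q > 0
Q = (28089/4100)²/((28089/4100) + 90/41) = (788991921/16810000)/(37089/4100) = 87665769/16896100 in ≈ 5.189 in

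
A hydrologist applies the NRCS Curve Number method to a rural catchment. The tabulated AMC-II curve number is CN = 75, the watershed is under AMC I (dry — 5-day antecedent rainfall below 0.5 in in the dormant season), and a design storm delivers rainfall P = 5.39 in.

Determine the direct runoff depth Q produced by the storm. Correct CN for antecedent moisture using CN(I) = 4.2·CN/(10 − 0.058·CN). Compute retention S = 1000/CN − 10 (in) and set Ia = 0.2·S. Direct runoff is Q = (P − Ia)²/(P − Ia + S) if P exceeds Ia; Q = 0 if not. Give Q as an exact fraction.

Q = 573937849/465929100 in ≈ 1.232 in

Dry (AMC I): CN(I) = 4.2·75/(10 − 0.058·75) = 315/(113/20) = 6300/113 ≈ 55.752
S = 1000/(6300/113) − 10 = 500/63 in ≈ 7.937 in
Ia = 0.2·(500/63) = 100/63 in ≈ 1.587 in
P − Ia = 5.390 − 1.587 = 23957/6300 ≈ 3.803 in (> 0, runoff occurs)
Q: (23957/6300)² ÷ (73957/6300) = 573937849/465929100 in (≈ 1.232 in)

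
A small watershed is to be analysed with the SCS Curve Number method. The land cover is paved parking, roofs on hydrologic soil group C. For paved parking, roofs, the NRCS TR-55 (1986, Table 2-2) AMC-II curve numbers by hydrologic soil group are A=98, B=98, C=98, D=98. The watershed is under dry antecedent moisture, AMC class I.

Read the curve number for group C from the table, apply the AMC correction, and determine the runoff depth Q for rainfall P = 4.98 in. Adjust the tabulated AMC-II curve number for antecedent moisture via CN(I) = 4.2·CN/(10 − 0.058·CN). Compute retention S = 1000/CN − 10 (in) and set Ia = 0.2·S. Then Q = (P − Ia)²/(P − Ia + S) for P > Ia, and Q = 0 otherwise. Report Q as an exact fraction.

NRCS table: paved parking, roofs, soil group C → CN(II) = 98
Adjust CN=98 to AMC I: 4.2·98/(10 − 0.058·98) → (2058/5) ÷ (1079/250) = 102900/1079 ≈ 95.366
Max retention: S = 1000/(102900/1079) − 10 = 500/1029 in (≈ 0.486 in)
Initial abstraction Ia = S/5 = (500/1029)/5 = 100/1029 ≈ 0.097 in
P − Ia = 4.980 − 0.097 = 251221/51450 ≈ 4.883 in (> 0, runoff occurs)
Q = (251221/51450)²/((251221/51450) + 500/1029) = (63111990841/2647102500)/(276221/51450) = 63111990841/14211570450 in ≈ 4.441 in

Q = 63111990841/14211570450 in ≈ 4.441 in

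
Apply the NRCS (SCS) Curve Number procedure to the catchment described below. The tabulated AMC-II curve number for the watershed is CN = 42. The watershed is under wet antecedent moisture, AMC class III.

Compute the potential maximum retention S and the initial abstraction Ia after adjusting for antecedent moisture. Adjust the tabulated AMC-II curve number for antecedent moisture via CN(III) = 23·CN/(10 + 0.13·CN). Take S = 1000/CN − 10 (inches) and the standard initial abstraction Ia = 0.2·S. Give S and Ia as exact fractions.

S = 2900/483 in ≈ 6.004 in; Ia = 580/483 in ≈ 1.201 in

Wet (AMC III): CN(III) = 23·42/(10 + 0.13·42) = 966/(773/50) = 48300/773 ≈ 62.484
Max retention: S = 1000/(48300/773) − 10 = 2900/483 in (≈ 6.004 in)
Ia = 0.2S: 0.2·6.004 = 1.201 in (exactly 580/483)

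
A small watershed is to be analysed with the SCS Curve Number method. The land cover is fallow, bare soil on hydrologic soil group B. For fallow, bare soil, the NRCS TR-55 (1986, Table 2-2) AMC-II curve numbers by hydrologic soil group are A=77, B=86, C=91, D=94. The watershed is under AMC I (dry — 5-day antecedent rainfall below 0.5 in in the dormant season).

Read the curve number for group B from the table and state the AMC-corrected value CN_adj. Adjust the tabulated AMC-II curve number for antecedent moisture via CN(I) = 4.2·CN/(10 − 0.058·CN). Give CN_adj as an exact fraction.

CN_adj = 12900/179 ≈ 72.067

NRCS table: fallow, bare soil, soil group B → CN(II) = 86
Dry (AMC I): CN(I) = 4.2·86/(10 − 0.058·86) = (1806/5)/(1253/250) = 12900/179 ≈ 72.067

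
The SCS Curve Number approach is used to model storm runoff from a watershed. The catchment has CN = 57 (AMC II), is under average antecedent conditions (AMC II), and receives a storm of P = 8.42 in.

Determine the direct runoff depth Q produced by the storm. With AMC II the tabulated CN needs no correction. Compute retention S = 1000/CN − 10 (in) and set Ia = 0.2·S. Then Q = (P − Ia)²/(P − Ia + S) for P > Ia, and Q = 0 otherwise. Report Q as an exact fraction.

AMC II — tabulated CN = 57 applies directly.
Max retention: S = 1000/57 − 10 = 430/57 in (≈ 7.544 in)
Initial abstraction Ia = S/5 = (430/57)/5 = 86/57 ≈ 1.509 in
Since P=8.420 > Ia=1.509: effective rainfall P−Ia = 19697/2850 in
Q = (19697/2850)²/((19697/2850) + 430/57) = (387971809/8122500)/(41197/2850) = 387971809/117411450 in ≈ 3.304 in

Q = 387971809/117411450 in ≈ 3.304 in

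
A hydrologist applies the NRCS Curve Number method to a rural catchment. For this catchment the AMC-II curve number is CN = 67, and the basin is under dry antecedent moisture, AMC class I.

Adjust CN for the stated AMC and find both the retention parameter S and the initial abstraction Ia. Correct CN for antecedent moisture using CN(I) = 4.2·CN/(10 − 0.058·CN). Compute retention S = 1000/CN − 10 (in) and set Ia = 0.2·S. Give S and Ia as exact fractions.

Adjust CN=67 to AMC I: 4.2·67/(10 − 0.058·67) → (1407/5) ÷ (3057/500) = 46900/1019 ≈ 46.026
S = 1000/(46900/1019) − 10 = 5500/469 in ≈ 11.727 in
Initial abstraction Ia = S/5 = (5500/469)/5 = 1100/469 ≈ 2.345 in

S = 5500/469 in ≈ 11.727 in; Ia = 1100/469 in ≈ 2.345 in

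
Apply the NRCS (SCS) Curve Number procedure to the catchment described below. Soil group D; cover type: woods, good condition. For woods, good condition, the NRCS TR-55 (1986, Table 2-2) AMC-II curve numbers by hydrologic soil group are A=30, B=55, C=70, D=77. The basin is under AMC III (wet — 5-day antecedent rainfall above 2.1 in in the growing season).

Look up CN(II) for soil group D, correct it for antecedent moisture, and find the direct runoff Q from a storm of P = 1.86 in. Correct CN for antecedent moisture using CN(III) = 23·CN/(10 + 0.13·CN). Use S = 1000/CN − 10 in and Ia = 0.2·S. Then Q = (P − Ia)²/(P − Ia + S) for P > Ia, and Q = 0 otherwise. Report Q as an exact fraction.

NRCS table: woods, good condition, soil group D → CN(II) = 77
CN(III) from CN(II)=77: (23·77)/(10 + 0.13·77) = 7700/87 ≈ 88.506
Max retention: S = 1000/(7700/87) − 10 = 100/77 in (≈ 1.299 in)
Ia = 0.2·(100/77) = 20/77 in ≈ 0.260 in
P − Ia = 1.860 − 0.260 = 6161/3850 ≈ 1.600 in (> 0, runoff occurs)
Runoff Q = (P−Ia)²/(P−Ia+S) = (1.600)²/(1.600+1.299) = 37957921/42969850 ≈ 0.883 in

Q = 37957921/42969850 in ≈ 0.883 in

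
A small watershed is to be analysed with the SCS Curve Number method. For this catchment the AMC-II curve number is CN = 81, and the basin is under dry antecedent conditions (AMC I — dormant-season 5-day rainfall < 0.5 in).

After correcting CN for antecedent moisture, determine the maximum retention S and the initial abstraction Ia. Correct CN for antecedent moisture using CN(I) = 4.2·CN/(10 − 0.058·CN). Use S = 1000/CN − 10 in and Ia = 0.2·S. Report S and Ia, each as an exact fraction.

Adjust CN=81 to AMC I: 4.2·81/(10 − 0.058·81) → (1701/5) ÷ (2651/500) = 170100/2651 ≈ 64.164
Retention S: 1000/CN − 10 with CN=64.164 → S = 9500/1701 ≈ 5.585 in
Ia = 0.2·(9500/1701) = 1900/1701 in ≈ 1.117 in

S = 9500/1701 in ≈ 5.585 in; Ia = 1900/1701 in ≈ 1.117 in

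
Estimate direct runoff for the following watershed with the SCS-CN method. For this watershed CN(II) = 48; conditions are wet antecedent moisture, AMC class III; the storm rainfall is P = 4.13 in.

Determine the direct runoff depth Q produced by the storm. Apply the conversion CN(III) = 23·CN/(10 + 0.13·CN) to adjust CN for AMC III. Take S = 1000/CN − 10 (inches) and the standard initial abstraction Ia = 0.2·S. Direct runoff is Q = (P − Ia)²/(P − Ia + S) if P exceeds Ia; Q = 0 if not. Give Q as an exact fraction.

Q = 483868009/376029300 in ≈ 1.287 in

Adjust CN=48 to AMC III: 23·48/(10 + 0.13·48) → 1104 ÷ (406/25) = 13800/203 ≈ 67.980
S = 1000/(13800/203) − 10 = 325/69 in ≈ 4.710 in
Ia = 0.2S: 0.2·4.710 = 0.942 in (exactly 65/69)
Since P=4.130 > Ia=0.942: effective rainfall P−Ia = 21997/6900 in
Q: (21997/6900)² ÷ (54497/6900) = 483868009/376029300 in (≈ 1.287 in)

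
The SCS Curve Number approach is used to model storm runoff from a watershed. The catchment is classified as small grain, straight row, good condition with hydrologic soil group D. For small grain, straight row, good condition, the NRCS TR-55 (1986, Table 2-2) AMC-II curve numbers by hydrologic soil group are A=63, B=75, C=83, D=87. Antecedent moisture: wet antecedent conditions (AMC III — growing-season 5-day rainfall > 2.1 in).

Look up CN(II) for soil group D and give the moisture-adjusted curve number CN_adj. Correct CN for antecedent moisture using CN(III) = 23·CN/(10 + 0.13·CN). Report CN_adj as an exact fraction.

CN_adj = 200100/2131 ≈ 93.900

NRCS table: small grain, straight row, good condition, soil group D → CN(II) = 87
Adjust CN=87 to AMC III: 23·87/(10 + 0.13·87) → 2001 ÷ (2131/100) = 200100/2131 ≈ 93.900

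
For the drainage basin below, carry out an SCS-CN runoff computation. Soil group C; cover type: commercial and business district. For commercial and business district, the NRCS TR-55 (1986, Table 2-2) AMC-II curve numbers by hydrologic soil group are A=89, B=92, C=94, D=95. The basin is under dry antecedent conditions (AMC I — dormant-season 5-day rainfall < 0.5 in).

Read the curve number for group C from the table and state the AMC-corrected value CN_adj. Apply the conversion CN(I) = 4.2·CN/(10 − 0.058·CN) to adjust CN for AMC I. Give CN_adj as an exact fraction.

CN_adj = 32900/379 ≈ 86.807

NRCS table: commercial and business district, soil group C → CN(II) = 94
Adjust CN=94 to AMC I: 4.2·94/(10 − 0.058·94) → (1974/5) ÷ (1137/250) = 32900/379 ≈ 86.807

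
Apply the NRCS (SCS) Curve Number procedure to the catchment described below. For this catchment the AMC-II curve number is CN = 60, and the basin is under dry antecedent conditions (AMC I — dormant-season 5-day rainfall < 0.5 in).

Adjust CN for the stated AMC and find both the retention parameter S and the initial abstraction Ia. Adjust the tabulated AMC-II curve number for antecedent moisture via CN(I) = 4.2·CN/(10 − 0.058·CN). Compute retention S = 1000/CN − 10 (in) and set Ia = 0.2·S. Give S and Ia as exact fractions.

S = 1000/63 in ≈ 15.873 in; Ia = 200/63 in ≈ 3.175 in

Dry (AMC I): CN(I) = 4.2·60/(10 − 0.058·60) = 252/(163/25) = 6300/163 ≈ 38.650
Retention S: 1000/CN − 10 with CN=38.650 → S = 1000/63 ≈ 15.873 in
Ia = 0.2·(1000/63) = 200/63 in ≈ 3.175 in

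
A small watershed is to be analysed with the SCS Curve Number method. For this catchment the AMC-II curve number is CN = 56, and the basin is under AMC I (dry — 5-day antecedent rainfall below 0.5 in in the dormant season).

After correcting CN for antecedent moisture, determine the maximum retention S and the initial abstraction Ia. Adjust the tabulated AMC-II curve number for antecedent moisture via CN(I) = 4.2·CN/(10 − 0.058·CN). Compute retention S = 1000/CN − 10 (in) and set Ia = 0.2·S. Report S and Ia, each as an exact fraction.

S = 2750/147 in ≈ 18.707 in; Ia = 550/147 in ≈ 3.741 in

Dry (AMC I): CN(I) = 4.2·56/(10 − 0.058·56) = (1176/5)/(844/125) = 7350/211 ≈ 34.834
Retention S: 1000/CN − 10 with CN=34.834 → S = 2750/147 ≈ 18.707 in
Initial abstraction Ia = S/5 = (2750/147)/5 = 550/147 ≈ 3.741 in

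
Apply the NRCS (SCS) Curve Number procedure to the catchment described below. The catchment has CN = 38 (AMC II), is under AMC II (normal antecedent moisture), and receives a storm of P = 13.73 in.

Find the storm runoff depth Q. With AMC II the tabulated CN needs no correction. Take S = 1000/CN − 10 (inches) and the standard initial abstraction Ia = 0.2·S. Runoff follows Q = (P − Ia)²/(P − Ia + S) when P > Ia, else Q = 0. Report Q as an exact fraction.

CN(II) = 38; AMC II needs no correction.
Max retention: S = 1000/38 − 10 = 310/19 in (≈ 16.316 in)
Initial abstraction Ia = S/5 = (310/19)/5 = 62/19 ≈ 3.263 in
P − Ia = 13.730 − 3.263 = 19887/1900 ≈ 10.467 in (> 0, runoff occurs)
Runoff Q = (P−Ia)²/(P−Ia+S) = (10.467)²/(10.467+16.316) = 395492769/96685300 ≈ 4.091 in

Q = 395492769/96685300 in ≈ 4.091 in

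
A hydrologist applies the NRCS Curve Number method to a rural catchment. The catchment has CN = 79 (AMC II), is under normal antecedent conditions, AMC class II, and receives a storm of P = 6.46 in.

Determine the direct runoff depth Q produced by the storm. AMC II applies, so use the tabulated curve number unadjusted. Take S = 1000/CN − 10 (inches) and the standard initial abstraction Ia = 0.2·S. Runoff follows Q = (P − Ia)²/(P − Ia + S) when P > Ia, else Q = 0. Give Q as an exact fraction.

AMC II — tabulated CN = 79 applies directly.
S = 1000/79 − 10 = 210/79 in ≈ 2.658 in
Ia = 0.2S: 0.2·2.658 = 0.532 in (exactly 42/79)
P − Ia = 6.460 − 0.532 = 23417/3950 ≈ 5.928 in (> 0, runoff occurs)
Runoff Q = (P−Ia)²/(P−Ia+S) = (5.928)²/(5.928+2.658) = 548355889/133972150 ≈ 4.093 in

Q = 548355889/133972150 in ≈ 4.093 in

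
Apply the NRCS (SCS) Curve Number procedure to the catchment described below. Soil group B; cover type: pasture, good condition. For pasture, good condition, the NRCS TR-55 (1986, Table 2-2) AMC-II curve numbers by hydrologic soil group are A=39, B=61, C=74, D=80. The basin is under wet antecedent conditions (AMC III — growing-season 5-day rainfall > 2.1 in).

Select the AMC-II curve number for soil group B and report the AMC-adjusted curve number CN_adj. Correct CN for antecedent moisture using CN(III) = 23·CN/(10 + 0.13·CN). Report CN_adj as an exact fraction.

CN_adj = 140300/1793 ≈ 78.249

NRCS table: pasture, good condition, soil group B → CN(II) = 61
Wet (AMC III): CN(III) = 23·61/(10 + 0.13·61) = 1403/(1793/100) = 140300/1793 ≈ 78.249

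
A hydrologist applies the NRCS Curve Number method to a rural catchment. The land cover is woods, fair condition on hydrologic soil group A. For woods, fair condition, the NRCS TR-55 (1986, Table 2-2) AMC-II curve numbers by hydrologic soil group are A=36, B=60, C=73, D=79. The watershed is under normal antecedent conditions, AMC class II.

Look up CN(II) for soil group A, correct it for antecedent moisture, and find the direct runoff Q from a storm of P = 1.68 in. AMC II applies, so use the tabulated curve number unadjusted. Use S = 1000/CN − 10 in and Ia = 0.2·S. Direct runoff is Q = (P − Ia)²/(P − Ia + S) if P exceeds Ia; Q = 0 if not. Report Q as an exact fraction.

NRCS table: woods, fair condition, soil group A → CN(II) = 36
Average conditions: CN = 36 (no AMC adjustment).
S = 1000/36 − 10 = 160/9 in ≈ 17.778 in
Ia = 0.2S: 0.2·17.778 = 3.556 in (exactly 32/9)
P = 1.680 ≤ Ia = 3.556 in: entire storm abstracted, Q = 0.

Q = 0 in ≈ 0.000 in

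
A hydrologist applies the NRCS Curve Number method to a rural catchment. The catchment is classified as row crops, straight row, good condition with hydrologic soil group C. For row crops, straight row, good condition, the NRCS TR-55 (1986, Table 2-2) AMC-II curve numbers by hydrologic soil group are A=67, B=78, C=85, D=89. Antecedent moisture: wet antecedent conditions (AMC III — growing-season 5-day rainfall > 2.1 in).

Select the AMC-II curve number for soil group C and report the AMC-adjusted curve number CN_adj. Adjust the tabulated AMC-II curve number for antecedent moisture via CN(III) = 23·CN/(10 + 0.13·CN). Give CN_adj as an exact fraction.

NRCS table: row crops, straight row, good condition, soil group C → CN(II) = 85
CN(III) from CN(II)=85: (23·85)/(10 + 0.13·85) = 39100/421 ≈ 92.874

CN_adj = 39100/421 ≈ 92.874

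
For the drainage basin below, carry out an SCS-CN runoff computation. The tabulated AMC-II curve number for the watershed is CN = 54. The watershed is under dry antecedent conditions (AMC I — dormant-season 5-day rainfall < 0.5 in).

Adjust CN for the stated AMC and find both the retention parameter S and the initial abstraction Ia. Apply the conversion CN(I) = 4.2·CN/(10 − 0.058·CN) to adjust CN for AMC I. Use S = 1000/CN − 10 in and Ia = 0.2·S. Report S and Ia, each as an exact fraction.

CN(I) from CN(II)=54: (4.2·54)/(10 − 0.058·54) = 56700/1717 ≈ 33.023
S = 1000/(56700/1717) − 10 = 11500/567 in ≈ 20.282 in
Initial abstraction Ia = S/5 = (11500/567)/5 = 2300/567 ≈ 4.056 in

S = 11500/567 in ≈ 20.282 in; Ia = 2300/567 in ≈ 4.056 in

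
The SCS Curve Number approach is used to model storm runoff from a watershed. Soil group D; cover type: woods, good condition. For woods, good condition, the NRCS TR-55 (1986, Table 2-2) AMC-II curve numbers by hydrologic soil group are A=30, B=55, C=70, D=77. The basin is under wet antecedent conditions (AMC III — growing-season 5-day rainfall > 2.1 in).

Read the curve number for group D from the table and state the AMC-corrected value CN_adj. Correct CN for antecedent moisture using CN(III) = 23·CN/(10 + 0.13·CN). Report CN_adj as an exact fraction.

NRCS table: woods, good condition, soil group D → CN(II) = 77
CN(III) from CN(II)=77: (23·77)/(10 + 0.13·77) = 7700/87 ≈ 88.506

CN_adj = 7700/87 ≈ 88.506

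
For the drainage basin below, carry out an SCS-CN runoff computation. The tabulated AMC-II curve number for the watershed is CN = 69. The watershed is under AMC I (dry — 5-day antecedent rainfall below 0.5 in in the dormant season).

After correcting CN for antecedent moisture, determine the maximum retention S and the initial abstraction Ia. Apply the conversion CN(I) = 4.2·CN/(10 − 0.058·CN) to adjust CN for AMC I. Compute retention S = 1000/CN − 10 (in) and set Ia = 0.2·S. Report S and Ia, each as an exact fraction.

S = 15500/1449 in ≈ 10.697 in; Ia = 3100/1449 in ≈ 2.139 in

Adjust CN=69 to AMC I: 4.2·69/(10 − 0.058·69) → (1449/5) ÷ (2999/500) = 144900/2999 ≈ 48.316
S = 1000/(144900/2999) − 10 = 15500/1449 in ≈ 10.697 in
Ia = 0.2·(15500/1449) = 3100/1449 in ≈ 2.139 in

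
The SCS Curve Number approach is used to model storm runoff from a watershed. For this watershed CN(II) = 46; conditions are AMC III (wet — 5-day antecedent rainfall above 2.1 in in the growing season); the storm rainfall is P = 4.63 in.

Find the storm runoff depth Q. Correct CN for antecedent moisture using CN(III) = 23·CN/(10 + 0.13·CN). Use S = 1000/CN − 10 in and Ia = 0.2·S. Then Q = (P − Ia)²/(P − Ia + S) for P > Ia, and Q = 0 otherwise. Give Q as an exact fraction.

Q = 36453119329/24383038300 in ≈ 1.495 in

CN(III) from CN(II)=46: (23·46)/(10 + 0.13·46) = 52900/799 ≈ 66.208
S = 1000/(52900/799) − 10 = 2700/529 in ≈ 5.104 in
Ia = 0.2S: 0.2·5.104 = 1.021 in (exactly 540/529)
P − Ia = 4.630 − 1.021 = 190927/52900 ≈ 3.609 in (> 0, runoff occurs)
Q: (190927/52900)² ÷ (460927/52900) = 36453119329/24383038300 in (≈ 1.495 in)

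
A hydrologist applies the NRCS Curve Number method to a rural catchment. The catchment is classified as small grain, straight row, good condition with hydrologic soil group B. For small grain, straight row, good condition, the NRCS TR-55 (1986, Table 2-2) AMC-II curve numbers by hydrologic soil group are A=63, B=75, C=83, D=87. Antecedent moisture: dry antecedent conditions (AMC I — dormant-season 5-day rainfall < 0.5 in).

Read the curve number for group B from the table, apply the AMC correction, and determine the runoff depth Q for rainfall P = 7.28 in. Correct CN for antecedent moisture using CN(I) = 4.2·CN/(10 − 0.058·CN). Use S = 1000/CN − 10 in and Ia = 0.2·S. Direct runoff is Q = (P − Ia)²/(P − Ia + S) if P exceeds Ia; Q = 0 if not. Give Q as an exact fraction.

NRCS table: small grain, straight row, good condition, soil group B → CN(II) = 75
CN(I) from CN(II)=75: (4.2·75)/(10 − 0.058·75) = 6300/113 ≈ 55.752
Max retention: S = 1000/(6300/113) − 10 = 500/63 in (≈ 7.937 in)
Initial abstraction Ia = S/5 = (500/63)/5 = 100/63 ≈ 1.587 in
Since P=7.280 > Ia=1.587: effective rainfall P−Ia = 8966/1575 in
Q: (8966/1575)² ÷ (21466/1575) = 40194578/16904475 in (≈ 2.378 in)

Q = 40194578/16904475 in ≈ 2.378 in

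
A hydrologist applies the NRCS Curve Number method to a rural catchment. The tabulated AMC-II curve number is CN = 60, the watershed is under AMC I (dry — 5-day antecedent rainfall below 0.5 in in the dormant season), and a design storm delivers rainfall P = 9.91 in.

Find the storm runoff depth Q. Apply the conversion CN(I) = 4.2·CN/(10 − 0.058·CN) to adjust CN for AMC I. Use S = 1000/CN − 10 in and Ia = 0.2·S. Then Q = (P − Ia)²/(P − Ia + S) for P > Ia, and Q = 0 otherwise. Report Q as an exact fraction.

Q = 1800559489/897327900 in ≈ 2.007 in

Dry (AMC I): CN(I) = 4.2·60/(10 − 0.058·60) = 252/(163/25) = 6300/163 ≈ 38.650
Max retention: S = 1000/(6300/163) − 10 = 1000/63 in (≈ 15.873 in)
Initial abstraction Ia = S/5 = (1000/63)/5 = 200/63 ≈ 3.175 in
P − Ia = 9.910 − 3.175 = 42433/6300 ≈ 6.735 in (> 0, runoff occurs)
Q = (42433/6300)²/((42433/6300) + 1000/63) = (1800559489/39690000)/(142433/6300) = 1800559489/897327900 in ≈ 2.007 in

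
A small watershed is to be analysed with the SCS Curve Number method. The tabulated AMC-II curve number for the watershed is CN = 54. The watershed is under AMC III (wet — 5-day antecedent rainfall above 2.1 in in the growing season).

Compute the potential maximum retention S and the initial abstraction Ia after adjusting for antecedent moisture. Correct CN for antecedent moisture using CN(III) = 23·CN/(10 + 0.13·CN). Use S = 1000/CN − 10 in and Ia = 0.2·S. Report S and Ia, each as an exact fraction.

CN(III) from CN(II)=54: (23·54)/(10 + 0.13·54) = 2700/37 ≈ 72.973
Retention S: 1000/CN − 10 with CN=72.973 → S = 100/27 ≈ 3.704 in
Ia = 0.2·(100/27) = 20/27 in ≈ 0.741 in

S = 100/27 in ≈ 3.704 in; Ia = 20/27 in ≈ 0.741 in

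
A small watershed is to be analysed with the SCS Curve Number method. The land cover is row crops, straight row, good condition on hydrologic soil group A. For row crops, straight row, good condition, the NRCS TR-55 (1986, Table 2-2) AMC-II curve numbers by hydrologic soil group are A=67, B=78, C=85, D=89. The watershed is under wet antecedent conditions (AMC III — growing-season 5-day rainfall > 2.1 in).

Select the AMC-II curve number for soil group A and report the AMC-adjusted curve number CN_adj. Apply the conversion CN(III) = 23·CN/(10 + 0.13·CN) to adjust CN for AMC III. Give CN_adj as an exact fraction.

CN_adj = 154100/1871 ≈ 82.362

NRCS table: row crops, straight row, good condition, soil group A → CN(II) = 67
CN(III) from CN(II)=67: (23·67)/(10 + 0.13·67) = 154100/1871 ≈ 82.362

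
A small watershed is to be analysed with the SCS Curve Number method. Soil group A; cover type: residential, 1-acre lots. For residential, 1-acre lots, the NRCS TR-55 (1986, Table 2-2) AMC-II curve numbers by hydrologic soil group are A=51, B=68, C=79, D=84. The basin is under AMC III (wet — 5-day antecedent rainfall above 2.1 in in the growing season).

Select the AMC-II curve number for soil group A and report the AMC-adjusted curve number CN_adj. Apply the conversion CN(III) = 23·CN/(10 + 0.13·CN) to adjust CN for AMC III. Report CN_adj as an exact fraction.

CN_adj = 117300/1663 ≈ 70.535

NRCS table: residential, 1-acre lots, soil group A → CN(II) = 51
Adjust CN=51 to AMC III: 23·51/(10 + 0.13·51) → 1173 ÷ (1663/100) = 117300/1663 ≈ 70.535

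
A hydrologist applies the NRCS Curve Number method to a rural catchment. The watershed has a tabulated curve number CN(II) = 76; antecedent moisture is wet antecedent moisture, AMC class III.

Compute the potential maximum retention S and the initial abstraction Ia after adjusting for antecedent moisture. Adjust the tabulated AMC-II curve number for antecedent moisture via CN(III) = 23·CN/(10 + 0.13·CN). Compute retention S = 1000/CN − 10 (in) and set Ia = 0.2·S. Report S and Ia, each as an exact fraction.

S = 600/437 in ≈ 1.373 in; Ia = 120/437 in ≈ 0.275 in

CN(III) from CN(II)=76: (23·76)/(10 + 0.13·76) = 43700/497 ≈ 87.928
Retention S: 1000/CN − 10 with CN=87.928 → S = 600/437 ≈ 1.373 in
Initial abstraction Ia = S/5 = (600/437)/5 = 120/437 ≈ 0.275 in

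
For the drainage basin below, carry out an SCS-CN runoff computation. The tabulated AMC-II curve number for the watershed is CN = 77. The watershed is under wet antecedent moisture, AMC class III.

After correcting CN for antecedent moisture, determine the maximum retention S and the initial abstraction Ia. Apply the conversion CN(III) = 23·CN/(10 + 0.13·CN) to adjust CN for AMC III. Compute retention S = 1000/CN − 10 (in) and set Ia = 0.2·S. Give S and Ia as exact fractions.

Adjust CN=77 to AMC III: 23·77/(10 + 0.13·77) → 1771 ÷ (2001/100) = 7700/87 ≈ 88.506
S = 1000/(7700/87) − 10 = 100/77 in ≈ 1.299 in
Ia = 0.2S: 0.2·1.299 = 0.260 in (exactly 20/77)

S = 100/77 in ≈ 1.299 in; Ia = 20/77 in ≈ 0.260 in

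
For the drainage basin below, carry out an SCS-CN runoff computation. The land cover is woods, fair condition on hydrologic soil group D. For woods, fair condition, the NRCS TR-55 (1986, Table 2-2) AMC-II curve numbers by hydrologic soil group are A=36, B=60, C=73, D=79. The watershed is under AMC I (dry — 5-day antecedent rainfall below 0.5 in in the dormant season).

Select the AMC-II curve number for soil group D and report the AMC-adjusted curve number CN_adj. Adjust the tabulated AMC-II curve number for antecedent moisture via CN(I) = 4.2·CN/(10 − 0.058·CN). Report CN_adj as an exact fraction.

NRCS table: woods, fair condition, soil group D → CN(II) = 79
Adjust CN=79 to AMC I: 4.2·79/(10 − 0.058·79) → (1659/5) ÷ (2709/500) = 7900/129 ≈ 61.240

CN_adj = 7900/129 ≈ 61.240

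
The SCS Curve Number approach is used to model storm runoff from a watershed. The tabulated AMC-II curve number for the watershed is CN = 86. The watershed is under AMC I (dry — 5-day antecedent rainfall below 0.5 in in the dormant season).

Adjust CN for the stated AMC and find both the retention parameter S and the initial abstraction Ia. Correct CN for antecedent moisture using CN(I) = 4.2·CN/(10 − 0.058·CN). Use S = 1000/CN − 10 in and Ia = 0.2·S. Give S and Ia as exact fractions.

Adjust CN=86 to AMC I: 4.2·86/(10 − 0.058·86) → (1806/5) ÷ (1253/250) = 12900/179 ≈ 72.067
Retention S: 1000/CN − 10 with CN=72.067 → S = 500/129 ≈ 3.876 in
Ia = 0.2·(500/129) = 100/129 in ≈ 0.775 in

S = 500/129 in ≈ 3.876 in; Ia = 100/129 in ≈ 0.775 in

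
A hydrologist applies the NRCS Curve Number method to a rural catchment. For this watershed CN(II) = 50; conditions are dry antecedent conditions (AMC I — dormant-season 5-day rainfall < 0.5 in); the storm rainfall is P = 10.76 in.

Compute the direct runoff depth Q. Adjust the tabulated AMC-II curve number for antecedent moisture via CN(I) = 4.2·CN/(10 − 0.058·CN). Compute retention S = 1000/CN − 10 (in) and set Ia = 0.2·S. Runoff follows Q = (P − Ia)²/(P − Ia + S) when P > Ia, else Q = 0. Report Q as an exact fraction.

CN(I) from CN(II)=50: (4.2·50)/(10 − 0.058·50) = 2100/71 ≈ 29.577
Max retention: S = 1000/(2100/71) − 10 = 500/21 in (≈ 23.810 in)
Initial abstraction Ia = S/5 = (500/21)/5 = 100/21 ≈ 4.762 in
Excess rainfall: 10.760 − 4.762 = 5.998 in; P > Ia so Q > 0
Q: (3149/525)² ÷ (15649/525) = 9916201/8215725 in (≈ 1.207 in)

Q = 9916201/8215725 in ≈ 1.207 in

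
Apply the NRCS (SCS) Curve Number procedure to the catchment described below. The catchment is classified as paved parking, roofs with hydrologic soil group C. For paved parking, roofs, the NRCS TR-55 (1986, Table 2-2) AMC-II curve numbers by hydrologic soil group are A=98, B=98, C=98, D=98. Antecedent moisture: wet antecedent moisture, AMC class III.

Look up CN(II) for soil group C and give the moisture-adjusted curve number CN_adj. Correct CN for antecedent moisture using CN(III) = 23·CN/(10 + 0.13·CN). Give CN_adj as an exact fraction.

CN_adj = 112700/1137 ≈ 99.120

NRCS table: paved parking, roofs, soil group C → CN(II) = 98
Wet (AMC III): CN(III) = 23·98/(10 + 0.13·98) = 2254/(1137/50) = 112700/1137 ≈ 99.120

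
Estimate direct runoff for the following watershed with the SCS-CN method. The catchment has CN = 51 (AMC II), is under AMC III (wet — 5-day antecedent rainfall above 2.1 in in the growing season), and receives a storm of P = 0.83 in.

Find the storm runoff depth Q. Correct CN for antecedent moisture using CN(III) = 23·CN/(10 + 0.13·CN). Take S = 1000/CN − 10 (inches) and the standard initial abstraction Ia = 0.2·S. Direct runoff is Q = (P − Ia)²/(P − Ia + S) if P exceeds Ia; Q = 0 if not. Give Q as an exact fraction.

Q = 0 in ≈ 0.000 in

Adjust CN=51 to AMC III: 23·51/(10 + 0.13·51) → 1173 ÷ (1663/100) = 117300/1663 ≈ 70.535
Max retention: S = 1000/(117300/1663) − 10 = 4900/1173 in (≈ 4.177 in)
Initial abstraction Ia = S/5 = (4900/1173)/5 = 980/1173 ≈ 0.835 in
P = 0.830 ≤ Ia = 0.835 in: entire storm abstracted, Q = 0.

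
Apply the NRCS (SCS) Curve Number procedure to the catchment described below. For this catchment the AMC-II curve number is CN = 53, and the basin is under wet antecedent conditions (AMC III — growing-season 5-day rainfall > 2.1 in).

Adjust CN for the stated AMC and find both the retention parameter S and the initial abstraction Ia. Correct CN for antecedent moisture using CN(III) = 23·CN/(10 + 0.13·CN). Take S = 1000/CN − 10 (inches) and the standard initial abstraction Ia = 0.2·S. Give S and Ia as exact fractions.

Wet (AMC III): CN(III) = 23·53/(10 + 0.13·53) = 1219/(1689/100) = 121900/1689 ≈ 72.173
Max retention: S = 1000/(121900/1689) − 10 = 4700/1219 in (≈ 3.856 in)
Initial abstraction Ia = S/5 = (4700/1219)/5 = 940/1219 ≈ 0.771 in

S = 4700/1219 in ≈ 3.856 in; Ia = 940/1219 in ≈ 0.771 in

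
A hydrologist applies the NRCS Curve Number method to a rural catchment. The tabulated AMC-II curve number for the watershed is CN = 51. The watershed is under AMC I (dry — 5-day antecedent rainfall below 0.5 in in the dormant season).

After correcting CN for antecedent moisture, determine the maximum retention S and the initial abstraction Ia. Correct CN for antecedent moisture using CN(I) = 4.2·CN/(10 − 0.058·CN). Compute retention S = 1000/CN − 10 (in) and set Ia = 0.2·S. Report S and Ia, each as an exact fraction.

S = 3500/153 in ≈ 22.876 in; Ia = 700/153 in ≈ 4.575 in

CN(I) from CN(II)=51: (4.2·51)/(10 − 0.058·51) = 15300/503 ≈ 30.417
Retention S: 1000/CN − 10 with CN=30.417 → S = 3500/153 ≈ 22.876 in
Ia = 0.2S: 0.2·22.876 = 4.575 in (exactly 700/153)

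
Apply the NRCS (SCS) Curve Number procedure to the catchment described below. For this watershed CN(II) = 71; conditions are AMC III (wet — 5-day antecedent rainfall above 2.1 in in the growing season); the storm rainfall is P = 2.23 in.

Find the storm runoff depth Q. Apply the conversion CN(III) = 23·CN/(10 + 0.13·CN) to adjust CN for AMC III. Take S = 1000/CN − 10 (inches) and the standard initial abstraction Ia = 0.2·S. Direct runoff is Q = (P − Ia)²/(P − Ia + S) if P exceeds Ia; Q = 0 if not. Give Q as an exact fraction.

Q = 93733333281/97352764700 in ≈ 0.963 in

Wet (AMC III): CN(III) = 23·71/(10 + 0.13·71) = 1633/(1923/100) = 163300/1923 ≈ 84.919
Retention S: 1000/CN − 10 with CN=84.919 → S = 2900/1633 ≈ 1.776 in
Ia = 0.2·(2900/1633) = 580/1633 in ≈ 0.355 in
Since P=2.230 > Ia=0.355: effective rainfall P−Ia = 306159/163300 in
Runoff Q = (P−Ia)²/(P−Ia+S) = (1.875)²/(1.875+1.776) = 93733333281/97352764700 ≈ 0.963 in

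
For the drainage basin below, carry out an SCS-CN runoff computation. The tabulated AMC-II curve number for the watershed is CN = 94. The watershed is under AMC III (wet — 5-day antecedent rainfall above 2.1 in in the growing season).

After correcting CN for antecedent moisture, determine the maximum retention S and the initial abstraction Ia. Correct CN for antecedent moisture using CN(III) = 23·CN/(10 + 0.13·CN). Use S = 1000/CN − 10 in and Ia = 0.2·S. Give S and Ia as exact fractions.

CN(III) from CN(II)=94: (23·94)/(10 + 0.13·94) = 108100/1111 ≈ 97.300
Max retention: S = 1000/(108100/1111) − 10 = 300/1081 in (≈ 0.278 in)
Initial abstraction Ia = S/5 = (300/1081)/5 = 60/1081 ≈ 0.056 in

S = 300/1081 in ≈ 0.278 in; Ia = 60/1081 in ≈ 0.056 in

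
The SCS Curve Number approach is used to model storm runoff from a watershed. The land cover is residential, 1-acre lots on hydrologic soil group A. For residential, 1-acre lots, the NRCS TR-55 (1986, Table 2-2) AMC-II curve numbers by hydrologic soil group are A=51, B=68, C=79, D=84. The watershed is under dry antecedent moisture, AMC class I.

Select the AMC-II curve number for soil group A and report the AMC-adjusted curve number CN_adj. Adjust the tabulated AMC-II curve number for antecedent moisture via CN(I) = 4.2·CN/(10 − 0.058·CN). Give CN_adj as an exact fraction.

CN_adj = 15300/503 ≈ 30.417

NRCS table: residential, 1-acre lots, soil group A → CN(II) = 51
Adjust CN=51 to AMC I: 4.2·51/(10 − 0.058·51) → (1071/5) ÷ (3521/500) = 15300/503 ≈ 30.417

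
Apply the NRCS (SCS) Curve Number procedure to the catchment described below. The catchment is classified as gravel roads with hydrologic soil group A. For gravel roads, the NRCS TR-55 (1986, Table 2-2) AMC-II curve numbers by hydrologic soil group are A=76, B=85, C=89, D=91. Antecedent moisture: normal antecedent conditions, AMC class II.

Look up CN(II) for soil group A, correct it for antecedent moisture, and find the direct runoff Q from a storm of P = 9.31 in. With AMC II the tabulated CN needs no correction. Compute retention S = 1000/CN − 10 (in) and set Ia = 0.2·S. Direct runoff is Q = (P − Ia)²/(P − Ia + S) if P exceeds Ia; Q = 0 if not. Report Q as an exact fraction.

Q = 271887121/42729100 in ≈ 6.363 in

NRCS table: gravel roads, soil group A → CN(II) = 76
CN(II) = 76; AMC II needs no correction.
Max retention: S = 1000/76 − 10 = 60/19 in (≈ 3.158 in)
Initial abstraction Ia = S/5 = (60/19)/5 = 12/19 ≈ 0.632 in
P − Ia = 9.310 − 0.632 = 16489/1900 ≈ 8.678 in (> 0, runoff occurs)
Q: (16489/1900)² ÷ (22489/1900) = 271887121/42729100 in (≈ 6.363 in)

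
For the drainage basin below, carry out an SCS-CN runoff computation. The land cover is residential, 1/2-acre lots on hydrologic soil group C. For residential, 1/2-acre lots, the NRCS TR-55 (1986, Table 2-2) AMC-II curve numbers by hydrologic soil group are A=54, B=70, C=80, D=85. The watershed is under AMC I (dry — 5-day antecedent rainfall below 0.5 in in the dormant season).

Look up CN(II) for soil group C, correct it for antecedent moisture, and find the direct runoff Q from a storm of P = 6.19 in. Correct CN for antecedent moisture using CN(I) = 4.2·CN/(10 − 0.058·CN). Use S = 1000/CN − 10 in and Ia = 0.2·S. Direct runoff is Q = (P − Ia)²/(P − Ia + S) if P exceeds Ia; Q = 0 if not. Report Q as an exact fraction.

Q = 110229001/48297900 in ≈ 2.282 in

NRCS table: residential, 1/2-acre lots, soil group C → CN(II) = 80
Adjust CN=80 to AMC I: 4.2·80/(10 − 0.058·80) → 336 ÷ (134/25) = 4200/67 ≈ 62.687
Retention S: 1000/CN − 10 with CN=62.687 → S = 125/21 ≈ 5.952 in
Initial abstraction Ia = S/5 = (125/21)/5 = 25/21 ≈ 1.190 in
Since P=6.190 > Ia=1.190: effective rainfall P−Ia = 10499/2100 in
Runoff Q = (P−Ia)²/(P−Ia+S) = (5.000)²/(5.000+5.952) = 110229001/48297900 ≈ 2.282 in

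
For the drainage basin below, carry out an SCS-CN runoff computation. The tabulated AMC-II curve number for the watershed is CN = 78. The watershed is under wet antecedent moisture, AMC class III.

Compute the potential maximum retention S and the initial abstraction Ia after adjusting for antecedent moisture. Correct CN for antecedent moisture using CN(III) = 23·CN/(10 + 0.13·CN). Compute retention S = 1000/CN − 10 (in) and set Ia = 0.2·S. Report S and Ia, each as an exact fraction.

Wet (AMC III): CN(III) = 23·78/(10 + 0.13·78) = 1794/(1007/50) = 89700/1007 ≈ 89.076
S = 1000/(89700/1007) − 10 = 1100/897 in ≈ 1.226 in
Ia = 0.2·(1100/897) = 220/897 in ≈ 0.245 in

S = 1100/897 in ≈ 1.226 in; Ia = 220/897 in ≈ 0.245 in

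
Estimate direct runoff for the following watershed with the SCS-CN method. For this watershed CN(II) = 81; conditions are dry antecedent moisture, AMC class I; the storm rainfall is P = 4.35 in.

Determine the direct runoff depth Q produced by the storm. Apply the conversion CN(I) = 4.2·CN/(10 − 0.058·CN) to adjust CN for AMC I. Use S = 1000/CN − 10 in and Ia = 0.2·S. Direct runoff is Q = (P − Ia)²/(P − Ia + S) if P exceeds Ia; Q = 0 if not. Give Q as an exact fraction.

Adjust CN=81 to AMC I: 4.2·81/(10 − 0.058·81) → (1701/5) ÷ (2651/500) = 170100/2651 ≈ 64.164
Max retention: S = 1000/(170100/2651) − 10 = 9500/1701 in (≈ 5.585 in)
Ia = 0.2·(9500/1701) = 1900/1701 in ≈ 1.117 in
P − Ia = 4.350 − 1.117 = 109987/34020 ≈ 3.233 in (> 0, runoff occurs)
Runoff Q = (P−Ia)²/(P−Ia+S) = (3.233)²/(3.233+5.585) = 12097140169/10205557740 ≈ 1.185 in

Q = 12097140169/10205557740 in ≈ 1.185 in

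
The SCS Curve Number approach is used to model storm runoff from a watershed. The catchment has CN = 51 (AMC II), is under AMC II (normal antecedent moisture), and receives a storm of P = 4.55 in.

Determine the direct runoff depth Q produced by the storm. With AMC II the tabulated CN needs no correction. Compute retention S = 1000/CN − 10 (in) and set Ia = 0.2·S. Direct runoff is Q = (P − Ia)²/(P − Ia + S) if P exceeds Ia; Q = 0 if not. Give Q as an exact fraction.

CN(II) = 51; AMC II needs no correction.
S = 1000/51 − 10 = 490/51 in ≈ 9.608 in
Initial abstraction Ia = S/5 = (490/51)/5 = 98/51 ≈ 1.922 in
Excess rainfall: 4.550 − 1.922 = 2.628 in; P > Ia so Q > 0
Q: (2681/1020)² ÷ (12481/1020) = 1026823/1818660 in (≈ 0.565 in)

Q = 1026823/1818660 in ≈ 0.565 in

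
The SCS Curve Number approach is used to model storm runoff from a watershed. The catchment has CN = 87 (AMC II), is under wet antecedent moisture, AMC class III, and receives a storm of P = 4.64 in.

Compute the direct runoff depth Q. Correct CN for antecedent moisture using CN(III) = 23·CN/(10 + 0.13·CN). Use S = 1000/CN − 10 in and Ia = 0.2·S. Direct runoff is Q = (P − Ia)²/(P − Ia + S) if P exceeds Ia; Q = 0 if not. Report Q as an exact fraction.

Wet (AMC III): CN(III) = 23·87/(10 + 0.13·87) = 2001/(2131/100) = 200100/2131 ≈ 93.900
S = 1000/(200100/2131) − 10 = 1300/2001 in ≈ 0.650 in
Ia = 0.2S: 0.2·0.650 = 0.130 in (exactly 260/2001)
Excess rainfall: 4.640 − 0.130 = 4.510 in; P > Ia so Q > 0
Q: (225616/50025)² ÷ (258116/50025) = 12725644864/3228063225 in (≈ 3.942 in)

Q = 12725644864/3228063225 in ≈ 3.942 in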